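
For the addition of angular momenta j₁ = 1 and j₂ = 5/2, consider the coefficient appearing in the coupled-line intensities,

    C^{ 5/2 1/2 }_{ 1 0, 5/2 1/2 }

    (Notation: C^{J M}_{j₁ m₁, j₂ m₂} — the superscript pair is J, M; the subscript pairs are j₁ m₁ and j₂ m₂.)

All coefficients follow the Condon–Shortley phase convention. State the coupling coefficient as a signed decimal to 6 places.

√[6·1!1!4!/7! · 1!1!3!2!3!2!] = √(144/35)
  +(−1)^0/∏(0,1,1,3,0,1)! = 1/6  (running 1/6)
  +(−1)^1/∏(1,0,0,2,1,2)! = -1/4  (running -1/12)
⟨..|..⟩ = √(144/35)·(-1/12) = -0.169031

-0.169031  (= −√(1/35))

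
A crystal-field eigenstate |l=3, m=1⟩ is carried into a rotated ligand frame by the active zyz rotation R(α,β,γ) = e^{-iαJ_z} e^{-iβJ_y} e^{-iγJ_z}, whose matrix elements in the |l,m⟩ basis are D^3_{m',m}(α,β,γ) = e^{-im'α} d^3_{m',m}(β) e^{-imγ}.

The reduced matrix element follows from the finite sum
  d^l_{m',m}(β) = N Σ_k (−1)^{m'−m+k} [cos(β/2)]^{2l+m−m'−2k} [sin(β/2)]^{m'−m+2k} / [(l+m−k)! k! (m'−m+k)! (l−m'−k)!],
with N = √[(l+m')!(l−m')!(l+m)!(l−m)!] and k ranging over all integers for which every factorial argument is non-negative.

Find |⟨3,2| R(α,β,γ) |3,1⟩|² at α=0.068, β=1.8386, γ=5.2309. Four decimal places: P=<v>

Split into d^3_{2,1}(β=1.8386) × two z-phases.
c=cos(1.838600/2)=0.606377, s=sin(1.838600/2)=0.795177; N=√[120·1·24·2]=75.894664
k∈{0,1} keeps every argument non-negative
  k=0: (−1)^1·75.8947/(24)·0.6064^5·0.7952^1 = -0.206147
  k=1: (−1)^2·75.8947/(12)·0.6064^3·0.7952^3 = +0.709006
d^3_{2,1}(1.8386) = -0.206147 +0.709006 = +0.502859
|D^3_{2,1}|² = |d^3_{2,1}(β)|² = (+0.502859)² = 0.252867 (the z-rotation phases have unit modulus)

P=0.2529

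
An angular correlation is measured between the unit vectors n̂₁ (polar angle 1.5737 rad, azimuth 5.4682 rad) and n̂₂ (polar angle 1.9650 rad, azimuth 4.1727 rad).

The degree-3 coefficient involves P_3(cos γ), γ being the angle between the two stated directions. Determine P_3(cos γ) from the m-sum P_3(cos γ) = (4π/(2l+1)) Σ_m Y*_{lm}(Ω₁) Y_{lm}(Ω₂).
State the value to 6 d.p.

Summing Y*_{l m}(θ₁,φ₁)·Y_{l m}(θ₂,φ₂) over m ∈ [−3, 3]; prefactor 4π/(2·3+1) = 1.795196:
  [-3]  conj(Y_{3,-3})(Ω₁) = -0.32001 - 0.26770j ; Y_{3,-3}(Ω₂) = 0.32802 + 0.01585j ; Δ = -0.10073 - 0.09288j
  [-2]  conj(Y_{3,-2})(Ω₁) = 0.00018 + 0.00296j ; Y_{3,-2}(Ω₂) = 0.15790 + 0.29502j ; Δ = -0.00085 + 0.00052j
  [-1]  conj(Y_{3,-1})(Ω₁) = -0.22165 + 0.23517j ; Y_{3,-1}(Ω₂) = 0.04024 - 0.06718j ; Δ = 0.00688 + 0.02435j
  [+0]  conj(Y_{3,0})(Ω₁) = 0.00325 + 0.00000j ; Y_{3,0}(Ω₂) = 0.32427 + 0.00000j ; Δ = 0.00105 + 0.00000j
  [+1]  conj(Y_{3,1})(Ω₁) = 0.22165 + 0.23517j ; Y_{3,1}(Ω₂) = -0.04024 - 0.06718j ; Δ = 0.00688 - 0.02435j
  [+2]  conj(Y_{3,2})(Ω₁) = 0.00018 - 0.00296j ; Y_{3,2}(Ω₂) = 0.15790 - 0.29502j ; Δ = -0.00085 - 0.00052j
  [+3]  conj(Y_{3,3})(Ω₁) = 0.32001 - 0.26770j ; Y_{3,3}(Ω₂) = -0.32802 + 0.01585j ; Δ = -0.10073 + 0.09288j
Σ over m = -0.18833 + 0.00000j; ×(4π/7) → -0.33809 + 0.00000j. Real part: -0.338092

-0.338092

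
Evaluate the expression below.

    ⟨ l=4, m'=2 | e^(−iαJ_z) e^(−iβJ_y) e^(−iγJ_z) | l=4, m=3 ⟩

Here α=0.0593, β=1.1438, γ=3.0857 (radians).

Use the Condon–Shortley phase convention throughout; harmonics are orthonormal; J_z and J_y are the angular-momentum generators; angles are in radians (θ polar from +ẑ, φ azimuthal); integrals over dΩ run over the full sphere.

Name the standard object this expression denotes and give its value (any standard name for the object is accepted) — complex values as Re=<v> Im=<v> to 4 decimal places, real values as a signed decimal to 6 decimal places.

This is a Wigner D-matrix element — the rotation-matrix element ⟨l m'| R(α,β,γ) |l m⟩ in the angular-momentum basis.
D^4_{2,3}(0.0593,1.1438,3.0857) = e^{-i·2·0.0593}·d^4_{2,3}(1.1438)·e^{-i·3·3.0857}. Compute d first:
With c≡cos(β/2)=0.840874 and s≡sin(β/2)=0.541231, N=[720·2·5040·1]^{1/2}=2693.993318
The bounds max(0,m−m')=1 and min(l+m,l−m')=2 give 2 terms
  k=1: (−1)^0·2693.9933/(720)·0.8409^7·0.5412^1 = +0.601954
  k=2: (−1)^1·2693.9933/(240)·0.8409^5·0.5412^3 = -0.748148
d^4_{2,3}(1.1438) = +0.601954 -0.748148 = -0.146194
D = (+0.992975-0.118322i)·(-0.146194)·(-0.985975-0.166893i) = +0.146018+0.007172i

Wigner D-matrix element, Re=0.1460 Im=0.0072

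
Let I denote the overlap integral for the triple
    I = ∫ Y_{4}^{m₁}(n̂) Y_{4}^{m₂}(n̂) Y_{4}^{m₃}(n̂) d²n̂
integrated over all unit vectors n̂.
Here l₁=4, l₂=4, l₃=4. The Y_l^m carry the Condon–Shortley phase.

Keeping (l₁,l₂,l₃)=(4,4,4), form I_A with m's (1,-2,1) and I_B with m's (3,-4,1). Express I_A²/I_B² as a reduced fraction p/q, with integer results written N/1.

Shared (l₁,l₂,l₃)=(4,4,4): N and (l;000)² cancel in I_A²/I_B².
A: Δ = 4!·4!·4!/13! = 1/450450; Racah Σ t=0..2: t=0:+1/576 t=1:−1/144 t=2:+1/576 = -1/288; ⇒ 3j(4 4 4; 1 -2 1)² = 20/1001, sgn +1
B: Δ = 4!·4!·4!/13! = 1/450450; Racah Σ t=0..0: t=0:+1/3456 = 1/3456; ⇒ 3j(4 4 4; 3 -4 1)² = 35/1287, sgn -1
I_A²/I_B² = (20/1001)/(35/1287) = 36/49

36/49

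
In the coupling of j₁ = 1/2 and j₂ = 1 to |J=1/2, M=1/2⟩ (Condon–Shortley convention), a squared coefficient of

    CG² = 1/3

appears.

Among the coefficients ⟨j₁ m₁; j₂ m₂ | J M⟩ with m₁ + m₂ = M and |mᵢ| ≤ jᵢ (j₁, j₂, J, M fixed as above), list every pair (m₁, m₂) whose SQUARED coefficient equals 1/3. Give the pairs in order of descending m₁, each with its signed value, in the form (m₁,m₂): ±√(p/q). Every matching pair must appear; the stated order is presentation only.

Admissible pairs with m₁+m₂ = M = 1/2: (-1/2,1), (1/2,0)
  (m₁,m₂)=(1/2,0): CG² = 1/3, CG = +√(1/3)   ← matches the target
  (m₁,m₂)=(-1/2,1): CG² = 2/3, CG = −√(2/3)
Pairs with CG² = 1/3: (1/2,0): +√(1/3)

(1/2,0): +√(1/3)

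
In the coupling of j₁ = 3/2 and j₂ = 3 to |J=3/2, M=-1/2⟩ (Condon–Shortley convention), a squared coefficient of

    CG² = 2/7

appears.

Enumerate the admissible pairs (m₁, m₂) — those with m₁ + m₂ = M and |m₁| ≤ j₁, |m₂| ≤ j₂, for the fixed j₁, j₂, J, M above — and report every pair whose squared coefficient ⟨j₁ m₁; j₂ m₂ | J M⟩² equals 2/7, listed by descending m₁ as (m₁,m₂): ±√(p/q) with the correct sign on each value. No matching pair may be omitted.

Admissible pairs with m₁+m₂ = M = -1/2: (-3/2,1), (-1/2,0), (1/2,-1), (3/2,-2)
  (m₁,m₂)=(3/2,-2): CG² = 2/7, CG = +√(2/7)   ← matches the target
  (m₁,m₂)=(1/2,-1): CG² = 12/35, CG = −√(12/35)
  (m₁,m₂)=(-1/2,0): CG² = 9/35, CG = +√(9/35)
  (m₁,m₂)=(-3/2,1): CG² = 4/35, CG = −√(4/35)
Pairs with CG² = 2/7: (3/2,-2): +√(2/7)

(3/2,-2): +√(2/7)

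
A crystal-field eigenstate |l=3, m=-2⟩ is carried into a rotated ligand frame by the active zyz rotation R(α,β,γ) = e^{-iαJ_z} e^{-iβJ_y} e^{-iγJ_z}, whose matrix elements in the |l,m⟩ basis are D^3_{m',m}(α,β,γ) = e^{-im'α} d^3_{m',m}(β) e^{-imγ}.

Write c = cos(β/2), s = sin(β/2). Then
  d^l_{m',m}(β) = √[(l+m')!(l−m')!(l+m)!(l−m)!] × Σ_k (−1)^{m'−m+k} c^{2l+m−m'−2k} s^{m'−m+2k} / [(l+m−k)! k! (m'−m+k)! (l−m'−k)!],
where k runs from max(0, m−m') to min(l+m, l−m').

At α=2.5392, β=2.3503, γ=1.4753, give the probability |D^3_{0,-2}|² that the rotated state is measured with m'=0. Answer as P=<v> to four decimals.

P=0.2371

Split into d^3_{0,-2}(β=2.3503) × two z-phases.
With c≡cos(β/2)=0.385405 and s≡sin(β/2)=0.922748, N=[6·6·1·120]^{1/2}=65.726707
The bounds max(0,m−m')=0 and min(l+m,l−m')=1 give 2 terms
  k=0: (−1)^2·65.7267/(12)·0.3854^4·0.9227^2 = +0.102895
  k=1: (−1)^3·65.7267/(12)·0.3854^2·0.9227^4 = -0.589829
d^3_{0,-2}(2.3503) = +0.102895 -0.589829 = -0.486934
|D^3_{0,-2}|² = |d^3_{0,-2}(β)|² = (-0.486934)² = 0.237105 (the z-rotation phases have unit modulus)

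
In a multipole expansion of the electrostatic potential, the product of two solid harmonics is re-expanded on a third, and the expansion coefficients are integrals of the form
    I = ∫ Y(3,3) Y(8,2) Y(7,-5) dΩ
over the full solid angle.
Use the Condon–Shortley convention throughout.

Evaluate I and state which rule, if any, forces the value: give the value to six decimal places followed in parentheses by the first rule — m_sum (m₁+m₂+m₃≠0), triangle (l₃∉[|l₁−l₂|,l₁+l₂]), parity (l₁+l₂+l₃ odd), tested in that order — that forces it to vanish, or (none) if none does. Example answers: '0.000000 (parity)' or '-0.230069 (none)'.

-0.069177 (none)

Checks pass: Σm=0; 18 even; l₃=7∈[5,11].
(2·3+1)(2·8+1)(2·7+1) = 1785
Δ: 4! 2! 12! / 19! → 1/5290740
sum: t=1:−1/7257600 t=2:+1/2073600 t=3:−1/7257600 = 1/4838400
3j²(3 8 7; 0 0 0) = Δ·Π!·Σ² = 252/20995  (sign -1)
sum: t=0:+1/348364800 = 1/348364800
3j²(3 8 7; 3 2 -5) = Δ·Π!·Σ² = 165/58786  (sign +1)
combine: 4πI² = 1785·252/20995·165/58786 = 62370/1037153
take √, sign -1: I = -0.06917697
No selection rule forces the value: the integral is nonzero (none).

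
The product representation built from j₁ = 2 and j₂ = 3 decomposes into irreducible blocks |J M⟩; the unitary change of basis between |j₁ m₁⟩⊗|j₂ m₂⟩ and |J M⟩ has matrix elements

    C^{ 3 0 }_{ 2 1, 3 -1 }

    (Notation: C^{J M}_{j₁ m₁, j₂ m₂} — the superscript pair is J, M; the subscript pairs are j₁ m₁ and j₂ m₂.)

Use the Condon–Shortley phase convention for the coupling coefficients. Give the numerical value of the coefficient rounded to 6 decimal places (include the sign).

+0.182574

√[7·2!2!4!/9! · 3!1!2!4!3!3!] = √(96/5)
  +(−1)^0/∏(0,2,1,2,1,2)! = 1/8  (running 1/8)
  +(−1)^1/∏(1,1,0,1,2,3)! = -1/12  (running 1/24)
⟨..|..⟩ = √(96/5)·(1/24) = +0.182574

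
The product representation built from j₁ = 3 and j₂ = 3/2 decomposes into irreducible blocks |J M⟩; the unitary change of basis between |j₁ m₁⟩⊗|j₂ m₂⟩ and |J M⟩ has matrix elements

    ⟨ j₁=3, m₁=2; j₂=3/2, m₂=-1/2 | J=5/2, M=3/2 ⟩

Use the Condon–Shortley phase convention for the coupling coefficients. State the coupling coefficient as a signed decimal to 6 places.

+√(1/14) = +0.267261

j₁+j₂−J=2  J+j₁−j₂=4  J−j₁+j₂=1  j₁+j₂+J+1=8
(j₁±m₁, j₂±m₂, J±M) = (5,1,1,2,4,1)
P² = 288/7
sum k=0..1:
  [0] +1/12 = 1/12
  [1] −1/24 = -1/24
S = 1/24
C² = P²·S² = 1/14 ; C = +0.267261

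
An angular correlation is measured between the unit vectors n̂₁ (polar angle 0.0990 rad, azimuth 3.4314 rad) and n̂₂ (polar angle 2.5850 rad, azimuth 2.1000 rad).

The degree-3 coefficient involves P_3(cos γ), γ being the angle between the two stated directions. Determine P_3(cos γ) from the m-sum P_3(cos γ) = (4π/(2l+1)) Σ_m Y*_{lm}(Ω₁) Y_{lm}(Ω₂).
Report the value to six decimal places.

-0.193753

Addition theorem: P_3(cos γ) = (4π/7) Σ_m Y*_{lm}(Ω₁) Y_{lm}(Ω₂), m = −3…3:
  m=-3: Y*=(-0.000260, -0.000308)  Y=(0.061509, -0.001034)  product (-0.000016, -0.000019)
  m=-2: Y*=(0.008312, 0.005441)  Y=(0.118731, -0.211078)  product (0.002135, -0.001108)
  m=-1: Y*=(-0.120947, -0.036067)  Y=(-0.224496, -0.383853)  product (0.013308, 0.054523)
  m=+0: Y*=(0.724560, -0.000000)  Y=(-0.191540, 0.000000)  product (-0.138782, 0.000000)
  m=+1: Y*=(0.120947, -0.036067)  Y=(0.224496, -0.383853)  product (0.013308, -0.054523)
  m=+2: Y*=(0.008312, -0.005441)  Y=(0.118731, 0.211078)  product (0.002135, 0.001108)
  m=+3: Y*=(0.000260, -0.000308)  Y=(-0.061509, -0.001034)  product (-0.000016, 0.000019)
Accumulated sum (-0.107928, -0.000000); after 4π/(2l+1) scaling, (-0.193753, -0.000000) ⇒ P_3 = -0.193753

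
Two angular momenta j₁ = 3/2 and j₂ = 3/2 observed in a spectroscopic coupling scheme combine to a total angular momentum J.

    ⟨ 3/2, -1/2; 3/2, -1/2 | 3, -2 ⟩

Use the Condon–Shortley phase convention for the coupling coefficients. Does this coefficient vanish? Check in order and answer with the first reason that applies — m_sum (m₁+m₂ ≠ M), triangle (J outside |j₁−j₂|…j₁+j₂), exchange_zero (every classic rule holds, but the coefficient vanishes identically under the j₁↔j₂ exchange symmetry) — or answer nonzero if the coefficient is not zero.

m-sum: m₁+m₂ = -1/2+(-1/2) = -1, M = -2  ✗ ⇒ coefficient is 0

m_sum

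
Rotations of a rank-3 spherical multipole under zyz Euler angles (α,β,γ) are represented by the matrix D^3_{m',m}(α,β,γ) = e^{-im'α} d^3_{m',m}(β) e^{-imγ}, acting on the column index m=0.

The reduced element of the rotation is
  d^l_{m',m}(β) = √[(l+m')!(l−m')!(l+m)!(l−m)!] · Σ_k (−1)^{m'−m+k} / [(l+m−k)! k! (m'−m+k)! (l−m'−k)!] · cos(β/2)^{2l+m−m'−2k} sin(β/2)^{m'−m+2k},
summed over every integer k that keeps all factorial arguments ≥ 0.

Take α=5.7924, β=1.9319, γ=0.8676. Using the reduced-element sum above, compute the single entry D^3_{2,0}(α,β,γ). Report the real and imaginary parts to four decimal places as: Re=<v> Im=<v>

Re=-0.2353 Im=-0.3520

First d^3_{2,0}(β=1.9319), then the phase factors e^{-i(2)α} and e^{-i(0)γ}:
c=cos(1.931900/2)=0.568636, s=sin(1.931900/2)=0.822589; N=√[120·1·6·6]=65.726707
k: max(0,(0)−(2))=0 … min(3+(0),3−(2))=1
  k=0: (−1)^2·65.7267/(12)·0.5686^4·0.8226^2 = +0.387493
  k=1: (−1)^3·65.7267/(12)·0.5686^2·0.8226^4 = -0.810889
d^3_{2,0}(1.9319) = +0.387493 -0.810889 = -0.423397
D = (+0.555717+0.831371i)·(-0.423397)·(+1.000000+0.000000i) = -0.235289-0.352000i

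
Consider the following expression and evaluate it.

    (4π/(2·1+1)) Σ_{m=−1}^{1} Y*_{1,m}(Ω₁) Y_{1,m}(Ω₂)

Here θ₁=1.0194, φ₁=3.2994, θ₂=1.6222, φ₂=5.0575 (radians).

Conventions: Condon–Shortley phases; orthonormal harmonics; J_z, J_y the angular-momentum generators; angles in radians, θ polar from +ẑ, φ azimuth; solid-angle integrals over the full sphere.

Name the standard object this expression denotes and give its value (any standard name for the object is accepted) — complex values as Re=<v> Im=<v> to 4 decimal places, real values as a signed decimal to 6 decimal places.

This sum is the spherical-harmonic addition theorem: it equals the Legendre polynomial P_l(cos γ) of the angle γ between the two directions.
Addition theorem: P_1(cos γ) = (4π/3) Σ_m Y*_{lm}(Ω₁) Y_{lm}(Ω₂), m = −1…1:
  m=-1: Y*=-0.290633-0.046249i  Y=+0.116727+0.324694i  product -0.018908-0.099765i
  m=+0: Y*=+0.255968-0.000000i  Y=-0.025105+0.000000i  product -0.006426+0.000000i
  m=+1: Y*=+0.290633-0.046249i  Y=-0.116727+0.324694i  product -0.018908+0.099765i
Accumulated sum -0.044242+0.000000i; after 4π/(2l+1) scaling, -0.185321+0.000000i ⇒ P_1 = -0.185321

Legendre polynomial (addition theorem), -0.185321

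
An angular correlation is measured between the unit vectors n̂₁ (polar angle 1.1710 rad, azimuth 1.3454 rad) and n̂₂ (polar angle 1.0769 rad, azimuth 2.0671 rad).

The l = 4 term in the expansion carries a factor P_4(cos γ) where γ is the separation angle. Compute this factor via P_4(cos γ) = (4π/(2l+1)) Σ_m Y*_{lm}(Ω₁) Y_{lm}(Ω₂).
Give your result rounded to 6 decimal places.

Term-by-term m-sum for l=4 (normalisation 4π/9 = 1.396263):
  [-4]  conj(Y_{4,-4})(Ω₁) = (0.197650, -0.249883) ; Y_{4,-4}(Ω₂) = (-0.107099, -0.243464) ; Δ = (-0.082006, -0.021359)
  [-3]  conj(Y_{4,-3})(Ω₁) = (-0.238302, -0.296995) ; Y_{4,-3}(Ω₂) = (0.403685, 0.033130) ; Δ = (-0.086360, -0.127787)
  [-2]  conj(Y_{4,-2})(Ω₁) = (-0.015458, 0.007482) ; Y_{4,-2}(Ω₂) = (-0.081232, 0.124478) ; Δ = (0.000324, -0.002532)
  [-1]  conj(Y_{4,-1})(Ω₁) = (-0.073524, -0.320654) ; Y_{4,-1}(Ω₂) = (0.134170, 0.247768) ; Δ = (0.069583, -0.061239)
  [+0]  conj(Y_{4,0})(Ω₁) = (-0.078459, -0.000000) ; Y_{4,0}(Ω₂) = (-0.208854, 0.000000) ; Δ = (0.016387, 0.000000)
  [+1]  conj(Y_{4,1})(Ω₁) = (0.073524, -0.320654) ; Y_{4,1}(Ω₂) = (-0.134170, 0.247768) ; Δ = (0.069583, 0.061239)
  [+2]  conj(Y_{4,2})(Ω₁) = (-0.015458, -0.007482) ; Y_{4,2}(Ω₂) = (-0.081232, -0.124478) ; Δ = (0.000324, 0.002532)
  [+3]  conj(Y_{4,3})(Ω₁) = (0.238302, -0.296995) ; Y_{4,3}(Ω₂) = (-0.403685, 0.033130) ; Δ = (-0.086360, 0.127787)
  [+4]  conj(Y_{4,4})(Ω₁) = (0.197650, 0.249883) ; Y_{4,4}(Ω₂) = (-0.107099, 0.243464) ; Δ = (-0.082006, 0.021359)
Accumulated sum (-0.180529, -0.000000); after 4π/(2l+1) scaling, (-0.252066, -0.000000) ⇒ P_4 = -0.252066

-0.252066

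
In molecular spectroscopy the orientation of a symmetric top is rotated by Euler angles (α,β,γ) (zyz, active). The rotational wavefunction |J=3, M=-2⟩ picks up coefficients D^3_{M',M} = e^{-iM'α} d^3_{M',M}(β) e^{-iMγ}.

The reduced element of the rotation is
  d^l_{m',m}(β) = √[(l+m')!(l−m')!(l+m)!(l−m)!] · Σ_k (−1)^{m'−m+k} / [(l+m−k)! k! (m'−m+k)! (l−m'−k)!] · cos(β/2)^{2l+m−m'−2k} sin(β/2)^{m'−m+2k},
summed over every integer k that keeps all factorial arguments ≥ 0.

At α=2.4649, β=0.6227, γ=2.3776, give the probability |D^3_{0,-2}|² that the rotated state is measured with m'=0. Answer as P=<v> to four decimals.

P=0.1432

Split into d^3_{0,-2}(β=0.6227) × two z-phases.
c=cos(0.622700/2)=0.951921, s=sin(0.622700/2)=0.306344; N=√[6·6·1·120]=65.726707
k∈{0,1} keeps every argument non-negative
  k=0: (−1)^2·65.7267/(12)·0.9519^4·0.3063^2 = +0.422068
  k=1: (−1)^3·65.7267/(12)·0.9519^2·0.3063^4 = -0.043712
d^3_{0,-2}(0.6227) = +0.422068 -0.043712 = +0.378356
|D^3_{0,-2}|² = |d^3_{0,-2}(β)|² = (+0.378356)² = 0.143154 (the z-rotation phases have unit modulus)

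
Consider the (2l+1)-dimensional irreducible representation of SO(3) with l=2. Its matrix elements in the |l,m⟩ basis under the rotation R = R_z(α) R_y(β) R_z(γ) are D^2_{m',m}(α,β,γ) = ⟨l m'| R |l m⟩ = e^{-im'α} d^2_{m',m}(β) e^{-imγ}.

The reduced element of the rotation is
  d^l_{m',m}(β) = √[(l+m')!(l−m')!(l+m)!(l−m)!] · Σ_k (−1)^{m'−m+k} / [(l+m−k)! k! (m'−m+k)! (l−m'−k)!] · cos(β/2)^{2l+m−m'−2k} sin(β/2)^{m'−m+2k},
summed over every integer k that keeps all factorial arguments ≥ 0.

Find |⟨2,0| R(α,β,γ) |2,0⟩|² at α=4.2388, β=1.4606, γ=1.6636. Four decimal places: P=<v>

P=0.2322

D^2_{0,0}(4.2388,1.4606,1.6636) = e^{-i·0·4.2388}·d^2_{0,0}(1.4606)·e^{-i·0·1.6636}. Compute d first:
c=cos(1.460600/2)=0.744974, s=sin(1.460600/2)=0.667093; N=√[2·2·2·2]=4.000000
k: max(0,(0)−(0))=0 … min(2+(0),2−(0))=2
  k=0: (−1)^0·4.0000/(4)·0.7450^4·0.6671^0 = +0.308010
  k=1: (−1)^1·4.0000/(1)·0.7450^2·0.6671^2 = -0.987906
  k=2: (−1)^2·4.0000/(4)·0.7450^0·0.6671^4 = +0.198037
d^2_{0,0}(1.4606) = +0.308010 -0.987906 +0.198037 = -0.481859
|D^2_{0,0}|² = |d^2_{0,0}(β)|² = (-0.481859)² = 0.232188 (the z-rotation phases have unit modulus)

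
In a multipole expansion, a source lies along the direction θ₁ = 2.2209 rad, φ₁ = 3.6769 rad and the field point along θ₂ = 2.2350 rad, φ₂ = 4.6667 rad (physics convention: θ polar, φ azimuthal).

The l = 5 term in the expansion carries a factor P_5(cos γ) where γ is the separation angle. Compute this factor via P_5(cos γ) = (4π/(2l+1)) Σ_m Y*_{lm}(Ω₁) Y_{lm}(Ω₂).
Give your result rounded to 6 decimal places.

-0.388779

Expand P_5 via completeness: Σ_{m} conj(Y_{5,m}) at Ω₁ times Y_{5,m} at Ω₂ —
  [-5]  conj(Y_{5,-5})(Ω₁) = (0.132588, -0.066527) ; Y_{5,-5}(Ω₂) = (-0.031815, 0.136839) ; Δ = (0.004885, 0.020260)
  [-4]  conj(Y_{5,-4})(Ω₁) = (0.192610, -0.300212) ; Y_{5,-4}(Ω₂) = (-0.342005, -0.063209) ; Δ = (-0.084850, 0.090500)
  [-3]  conj(Y_{5,-3})(Ω₁) = (0.014077, -0.400591) ; Y_{5,-3}(Ω₂) = (0.055844, -0.404864) ; Δ = (-0.161399, -0.028070)
  [-2]  conj(Y_{5,-2})(Ω₁) = (-0.030877, -0.056496) ; Y_{5,-2}(Ω₂) = (0.090283, 0.008273) ; Δ = (-0.002320, -0.005356)
  [-1]  conj(Y_{5,-1})(Ω₁) = (0.287362, 0.170425) ; Y_{5,-1}(Ω₂) = (0.014831, -0.324389) ; Δ = (0.059546, -0.090689)
  [+0]  conj(Y_{5,0})(Ω₁) = (0.154961, -0.000000) ; Y_{5,0}(Ω₂) = (0.180414, 0.000000) ; Δ = (0.027957, 0.000000)
  [+1]  conj(Y_{5,1})(Ω₁) = (-0.287362, 0.170425) ; Y_{5,1}(Ω₂) = (-0.014831, -0.324389) ; Δ = (0.059546, 0.090689)
  [+2]  conj(Y_{5,2})(Ω₁) = (-0.030877, 0.056496) ; Y_{5,2}(Ω₂) = (0.090283, -0.008273) ; Δ = (-0.002320, 0.005356)
  [+3]  conj(Y_{5,3})(Ω₁) = (-0.014077, -0.400591) ; Y_{5,3}(Ω₂) = (-0.055844, -0.404864) ; Δ = (-0.161399, 0.028070)
  [+4]  conj(Y_{5,4})(Ω₁) = (0.192610, 0.300212) ; Y_{5,4}(Ω₂) = (-0.342005, 0.063209) ; Δ = (-0.084850, -0.090500)
  [+5]  conj(Y_{5,5})(Ω₁) = (-0.132588, -0.066527) ; Y_{5,5}(Ω₂) = (0.031815, 0.136839) ; Δ = (0.004885, -0.020260)
Accumulated sum (-0.340318, 0.000000); after 4π/(2l+1) scaling, (-0.388779, 0.000000) ⇒ P_5 = -0.388779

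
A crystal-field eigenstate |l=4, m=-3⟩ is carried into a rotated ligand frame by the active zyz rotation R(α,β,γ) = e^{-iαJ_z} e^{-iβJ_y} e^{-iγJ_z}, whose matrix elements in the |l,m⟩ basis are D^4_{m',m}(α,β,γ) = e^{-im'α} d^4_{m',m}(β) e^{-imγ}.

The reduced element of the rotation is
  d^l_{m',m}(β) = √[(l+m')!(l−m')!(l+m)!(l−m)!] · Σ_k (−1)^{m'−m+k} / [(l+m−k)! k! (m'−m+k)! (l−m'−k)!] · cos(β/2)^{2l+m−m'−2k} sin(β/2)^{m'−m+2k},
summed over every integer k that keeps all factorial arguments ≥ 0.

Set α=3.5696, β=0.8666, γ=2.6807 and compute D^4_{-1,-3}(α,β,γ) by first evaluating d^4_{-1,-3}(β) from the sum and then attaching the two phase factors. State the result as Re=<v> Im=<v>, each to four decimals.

Split into d^4_{-1,-3}(β=0.8666) × two z-phases.
Half-angle: c=0.907585, s=0.419868. N=√(6·120·1·5040)=1904.940944
The bounds max(0,m−m')=0 and min(l+m,l−m')=1 give 2 terms
  k=0: (−1)^2·1904.9409/(240)·0.9076^6·0.4199^2 = +0.782024
  k=1: (−1)^3·1904.9409/(144)·0.9076^4·0.4199^4 = -0.278946
d^4_{-1,-3}(0.8666) = +0.782024 -0.278946 = +0.503078
D = (-0.909795-0.415059i)·(+0.503078)·(-0.187011+0.982358i) = +0.290718-0.410574i

Re=0.2907 Im=-0.4106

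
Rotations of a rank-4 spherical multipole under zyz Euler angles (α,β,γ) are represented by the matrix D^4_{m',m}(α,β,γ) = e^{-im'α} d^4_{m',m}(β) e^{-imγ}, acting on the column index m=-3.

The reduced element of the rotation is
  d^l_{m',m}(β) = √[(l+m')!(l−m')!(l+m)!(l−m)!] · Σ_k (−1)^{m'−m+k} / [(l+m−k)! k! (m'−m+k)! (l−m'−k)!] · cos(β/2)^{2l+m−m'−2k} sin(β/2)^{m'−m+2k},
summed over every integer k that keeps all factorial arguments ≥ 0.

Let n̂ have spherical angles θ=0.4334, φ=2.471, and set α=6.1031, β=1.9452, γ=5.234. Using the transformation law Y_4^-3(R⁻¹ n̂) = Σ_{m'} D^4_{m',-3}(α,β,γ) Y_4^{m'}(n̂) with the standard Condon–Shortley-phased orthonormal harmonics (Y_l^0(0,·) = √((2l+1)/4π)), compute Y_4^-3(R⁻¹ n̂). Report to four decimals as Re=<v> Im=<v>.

Re=-0.2331 Im=-0.2449

Need the full column D^4_{m',-3} for m'=−4..4 at α=6.1031, β=1.9452, γ=5.2340.
cos(β/2)=0.563153, sin(β/2)=0.826353
d^4_{-4,-3}: single k=1 term ⇒ +0.041985;  D = -0.031389+0.027883i
d^4_{-3,-3}: k∈[0..1] ⇒ +0.010116 -0.152471 = -0.142355;  D = +0.121641-0.073948i
d^4_{-2,-3}: k∈[0..1] ⇒ -0.055541 +0.358768 = +0.303227;  D = -0.283128+0.108558i
d^4_{-1,-3}: k∈[0..1] ⇒ +0.172886 -0.620421 = -0.447535;  D = +0.439812-0.082784i
d^4_{0,-3}: k∈[0..1] ⇒ -0.378174 +0.814273 = +0.436099;  D = -0.436091+0.002601i
d^4_{1,-3}: k∈[0..1] ⇒ +0.620421 -0.801522 = -0.181102;  D = +0.178363+0.031375i
d^4_{2,-3}: k∈[0..1] ⇒ -0.772488 +0.554432 = -0.218055;  D = +0.204519+0.075632i
d^4_{3,-3}: k∈[0..1] ⇒ +0.706876 -0.217432 = +0.489444;  D = -0.421230-0.249241i
d^4_{4,-3}: single k=0 term ⇒ -0.419111;  D = +0.316639+0.274580i
Y_4^{m'}(θ=0.4334,φ=2.471) and Σ D·Y over m':
  (-0.0314+0.0279i)·(-0.0123+0.0061i)  (+0.1216-0.0739i)·(+0.0359-0.0761i)  (-0.2831+0.1086i)·(+0.0640+0.2738i)  (+0.4398-0.0828i)·(-0.3907-0.3099i)  (-0.4361+0.0026i)·(+0.2152+0.0000i)  (+0.1784+0.0314i)·(+0.3907-0.3099i)  (+0.2045+0.0756i)·(+0.0640-0.2738i)  (-0.4212-0.2492i)·(-0.0359-0.0761i)  (+0.3166+0.2746i)·(-0.0123-0.0061i)
Y_4^-3(R⁻¹ n̂) = -0.233055-0.244886i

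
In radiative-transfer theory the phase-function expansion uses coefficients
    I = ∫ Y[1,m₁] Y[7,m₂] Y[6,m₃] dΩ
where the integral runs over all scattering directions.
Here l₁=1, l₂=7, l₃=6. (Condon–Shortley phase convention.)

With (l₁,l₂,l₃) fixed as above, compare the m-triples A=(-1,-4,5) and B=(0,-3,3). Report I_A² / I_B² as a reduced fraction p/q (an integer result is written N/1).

Shared (l₁,l₂,l₃)=(1,7,6): N and (l;000)² cancel in I_A²/I_B².
A: Δ = 2!·0!·12!/15! = 1/1365; Racah Σ t=2..2: t=2:+1/79833600 = 1/79833600; ⇒ 3j(1 7 6; -1 -4 5)² = 1/455, sgn -1
B: Δ = 2!·0!·12!/15! = 1/1365; Racah Σ t=1..1: t=1:−1/2177280 = -1/2177280; ⇒ 3j(1 7 6; 0 -3 3)² = 8/273, sgn +1
I_A²/I_B² = (1/455)/(8/273) = 3/40

3/40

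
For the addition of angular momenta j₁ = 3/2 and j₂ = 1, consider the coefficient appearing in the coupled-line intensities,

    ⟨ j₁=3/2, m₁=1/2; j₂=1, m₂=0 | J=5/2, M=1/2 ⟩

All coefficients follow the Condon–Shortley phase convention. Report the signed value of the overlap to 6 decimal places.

+0.774597

√[6·0!3!2!/6! · 2!1!1!1!3!2!] = √(12/5)
  +(−1)^0/∏(0,0,1,1,2,1)! = 1/2  (running 1/2)
⟨..|..⟩ = √(12/5)·(1/2) = +0.774597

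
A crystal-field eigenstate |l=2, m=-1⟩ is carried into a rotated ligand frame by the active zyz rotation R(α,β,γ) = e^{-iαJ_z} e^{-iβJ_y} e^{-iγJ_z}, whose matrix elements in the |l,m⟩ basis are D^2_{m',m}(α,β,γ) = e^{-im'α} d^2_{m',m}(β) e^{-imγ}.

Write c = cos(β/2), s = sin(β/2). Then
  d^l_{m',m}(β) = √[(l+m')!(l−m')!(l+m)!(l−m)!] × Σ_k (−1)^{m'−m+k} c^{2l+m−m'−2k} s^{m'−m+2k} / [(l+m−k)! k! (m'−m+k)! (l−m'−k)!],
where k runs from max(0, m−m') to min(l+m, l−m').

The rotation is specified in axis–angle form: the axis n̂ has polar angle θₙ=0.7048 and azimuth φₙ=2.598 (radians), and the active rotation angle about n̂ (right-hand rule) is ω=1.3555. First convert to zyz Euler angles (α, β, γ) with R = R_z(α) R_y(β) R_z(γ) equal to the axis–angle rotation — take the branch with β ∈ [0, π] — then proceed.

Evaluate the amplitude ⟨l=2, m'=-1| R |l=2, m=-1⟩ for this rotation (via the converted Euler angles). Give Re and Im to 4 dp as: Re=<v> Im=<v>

Re=0.1287 Im=0.2529

Axis–angle → zyz. n̂ = (sinθₙcosφₙ, sinθₙsinφₙ, cosθₙ) = (-0.554493, +0.335093, +0.761741), ω = 1.3555.
R = I cosω + sinω [n̂]ₓ + (1−cosω) n̂n̂ᵀ gives
  R = [+0.455414, -0.890267, -0.004787; +0.598043, +0.301936, +0.742414; -0.659502, -0.340969, +0.669924]
β = atan2(√(R₁₃²+R₂₃²), R₃₃) = 0.836690; α = atan2(R₂₃, R₁₃) mod 2π = 1.577244; γ = atan2(R₃₂, −R₃₁) mod 2π = 5.806022
D^2_{-1,-1}(1.5772,0.8367,5.8060) = e^{-i·-1·1.5772}·d^2_{-1,-1}(0.8367)·e^{-i·-1·5.8060}. Compute d first:
With c≡cos(β/2)=0.913762 and s≡sin(β/2)=0.406249, N=[1·6·1·6]^{1/2}=6.000000
Admissible k: 0..1 (factorial args all ≥0)
  k=0: (−1)^0·6.0000/(6)·0.9138^4·0.4062^0 = +0.697161
  k=1: (−1)^1·6.0000/(2)·0.9138^2·0.4062^2 = -0.413402
d^2_{-1,-1}(0.8367) = +0.697161 -0.413402 = +0.283760
Attach z-rotation phases: D = e^{-i(-1)(1.5772)}·(+0.283760)·e^{-i(-1)(5.8060)} = +0.128692+0.252899i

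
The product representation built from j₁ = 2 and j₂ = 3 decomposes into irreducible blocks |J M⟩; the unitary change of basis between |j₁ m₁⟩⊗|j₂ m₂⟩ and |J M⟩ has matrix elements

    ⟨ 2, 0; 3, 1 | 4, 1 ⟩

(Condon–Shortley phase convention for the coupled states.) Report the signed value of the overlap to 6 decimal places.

j₁+j₂−J=1  J+j₁−j₂=3  J−j₁+j₂=5  j₁+j₂+J+1=10
(j₁±m₁, j₂±m₂, J±M) = (2,2,4,2,5,3)
P² = 1728/7
sum k=0..1:
  [0] +1/48 = 1/48
  [1] −1/24 = -1/24
S = -1/48
C² = P²·S² = 3/28 ; C = -0.327327

−√(3/28) = -0.327327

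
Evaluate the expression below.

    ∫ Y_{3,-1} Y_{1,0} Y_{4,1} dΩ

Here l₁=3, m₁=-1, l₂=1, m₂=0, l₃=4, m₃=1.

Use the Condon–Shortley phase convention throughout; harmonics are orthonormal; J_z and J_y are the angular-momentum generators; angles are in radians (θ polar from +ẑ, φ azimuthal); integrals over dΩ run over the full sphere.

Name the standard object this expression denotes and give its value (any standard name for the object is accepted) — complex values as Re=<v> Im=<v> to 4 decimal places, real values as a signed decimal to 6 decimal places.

This is a Gaunt coefficient — the integral of a triple product of spherical harmonics over the sphere.
Checks pass: Σm=0; 8 even; l₃=4∈[2,4].
(2·3+1)(2·1+1)(2·4+1) = 189
Δ: 0! 6! 2! / 9! → 1/252
sum: t=0:+1/36 = 1/36
3j²(3 1 4; 0 0 0) = Δ·Π!·Σ² = 4/63  (sign +1)
sum: t=0:+1/48 = 1/48
3j²(3 1 4; -1 0 1) = Δ·Π!·Σ² = 5/84  (sign -1)
combine: 4πI² = 189·4/63·5/84 = 5/7
take √, sign -1: I = -0.23841361

Gaunt coefficient, -0.238414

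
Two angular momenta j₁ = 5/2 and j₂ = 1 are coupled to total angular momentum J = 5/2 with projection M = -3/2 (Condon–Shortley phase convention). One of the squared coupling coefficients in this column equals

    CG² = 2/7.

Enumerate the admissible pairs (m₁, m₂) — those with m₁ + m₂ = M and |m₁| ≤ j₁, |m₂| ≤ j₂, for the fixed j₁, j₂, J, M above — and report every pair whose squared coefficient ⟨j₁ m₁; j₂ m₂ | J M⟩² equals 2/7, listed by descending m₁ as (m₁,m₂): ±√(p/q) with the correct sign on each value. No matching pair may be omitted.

Admissible pairs with m₁+m₂ = M = -3/2: (-5/2,1), (-3/2,0), (-1/2,-1)
  (m₁,m₂)=(-1/2,-1): CG² = 16/35, CG = +√(16/35)
  (m₁,m₂)=(-3/2,0): CG² = 9/35, CG = −√(9/35)
  (m₁,m₂)=(-5/2,1): CG² = 2/7, CG = −√(2/7)   ← matches the target
Pairs with CG² = 2/7: (-5/2,1): −√(2/7)

(-5/2,1): −√(2/7)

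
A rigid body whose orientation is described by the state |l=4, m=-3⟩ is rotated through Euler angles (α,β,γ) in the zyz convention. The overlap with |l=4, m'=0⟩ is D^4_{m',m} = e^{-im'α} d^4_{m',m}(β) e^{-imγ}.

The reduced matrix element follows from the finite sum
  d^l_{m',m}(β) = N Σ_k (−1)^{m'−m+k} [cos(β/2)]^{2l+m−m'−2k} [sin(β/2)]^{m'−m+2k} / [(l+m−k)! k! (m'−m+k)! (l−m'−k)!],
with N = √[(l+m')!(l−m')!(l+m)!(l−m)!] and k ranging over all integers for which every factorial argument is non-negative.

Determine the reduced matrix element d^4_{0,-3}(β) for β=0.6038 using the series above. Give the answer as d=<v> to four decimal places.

d^4_{0,-3}(β=0.6038) via the finite sum:
With c≡cos(β/2)=0.954773 and s≡sin(β/2)=0.297335, N=[24·24·1·5040]^{1/2}=1703.830978
k∈{0,1} keeps every argument non-negative
  k=0: (−1)^3·1703.8310/(144)·0.9548^5·0.2973^3 = -0.246776
  k=1: (−1)^4·1703.8310/(144)·0.9548^3·0.2973^5 = +0.023933
d^4_{0,-3}(0.6038) = -0.246776 +0.023933 = -0.222843

d=-0.2228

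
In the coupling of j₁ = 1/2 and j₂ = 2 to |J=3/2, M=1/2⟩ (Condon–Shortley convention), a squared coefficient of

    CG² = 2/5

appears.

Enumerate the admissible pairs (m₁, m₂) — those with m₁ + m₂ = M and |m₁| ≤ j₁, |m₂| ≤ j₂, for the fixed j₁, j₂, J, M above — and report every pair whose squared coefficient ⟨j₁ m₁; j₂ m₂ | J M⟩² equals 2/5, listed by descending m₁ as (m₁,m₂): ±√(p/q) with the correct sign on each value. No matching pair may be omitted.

Admissible pairs with m₁+m₂ = M = 1/2: (-1/2,1), (1/2,0)
  (m₁,m₂)=(1/2,0): CG² = 2/5, CG = +√(2/5)   ← matches the target
  (m₁,m₂)=(-1/2,1): CG² = 3/5, CG = −√(3/5)
Pairs with CG² = 2/5: (1/2,0): +√(2/5)

(1/2,0): +√(2/5)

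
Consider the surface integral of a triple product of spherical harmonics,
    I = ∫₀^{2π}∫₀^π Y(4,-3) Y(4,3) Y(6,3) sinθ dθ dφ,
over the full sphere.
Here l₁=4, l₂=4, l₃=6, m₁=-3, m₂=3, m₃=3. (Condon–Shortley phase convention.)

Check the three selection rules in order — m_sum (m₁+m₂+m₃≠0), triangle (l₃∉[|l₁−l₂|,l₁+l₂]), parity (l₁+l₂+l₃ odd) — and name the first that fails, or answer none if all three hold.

Σmᵢ = 3  ✗
l₃∈[|l₁−l₂|,l₁+l₂]=[0,8], have l₃=6
Σlᵢ = 14 ⇒ even

m_sum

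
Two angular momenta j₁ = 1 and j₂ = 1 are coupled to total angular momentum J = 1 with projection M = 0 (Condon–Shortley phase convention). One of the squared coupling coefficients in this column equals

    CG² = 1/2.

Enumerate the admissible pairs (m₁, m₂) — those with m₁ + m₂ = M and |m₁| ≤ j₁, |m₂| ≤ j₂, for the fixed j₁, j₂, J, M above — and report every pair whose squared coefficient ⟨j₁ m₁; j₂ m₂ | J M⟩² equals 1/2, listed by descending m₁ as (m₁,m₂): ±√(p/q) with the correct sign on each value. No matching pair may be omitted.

Admissible pairs with m₁+m₂ = M = 0: (-1,1), (0,0), (1,-1)
  (m₁,m₂)=(1,-1): CG² = 1/2, CG = +√(1/2)   ← matches the target
  (m₁,m₂)=(0,0): CG² = 0/1, CG = 0
  (m₁,m₂)=(-1,1): CG² = 1/2, CG = −√(1/2)   ← matches the target
Pairs with CG² = 1/2: (1,-1): +√(1/2); (-1,1): −√(1/2)

(1,-1): +√(1/2); (-1,1): −√(1/2)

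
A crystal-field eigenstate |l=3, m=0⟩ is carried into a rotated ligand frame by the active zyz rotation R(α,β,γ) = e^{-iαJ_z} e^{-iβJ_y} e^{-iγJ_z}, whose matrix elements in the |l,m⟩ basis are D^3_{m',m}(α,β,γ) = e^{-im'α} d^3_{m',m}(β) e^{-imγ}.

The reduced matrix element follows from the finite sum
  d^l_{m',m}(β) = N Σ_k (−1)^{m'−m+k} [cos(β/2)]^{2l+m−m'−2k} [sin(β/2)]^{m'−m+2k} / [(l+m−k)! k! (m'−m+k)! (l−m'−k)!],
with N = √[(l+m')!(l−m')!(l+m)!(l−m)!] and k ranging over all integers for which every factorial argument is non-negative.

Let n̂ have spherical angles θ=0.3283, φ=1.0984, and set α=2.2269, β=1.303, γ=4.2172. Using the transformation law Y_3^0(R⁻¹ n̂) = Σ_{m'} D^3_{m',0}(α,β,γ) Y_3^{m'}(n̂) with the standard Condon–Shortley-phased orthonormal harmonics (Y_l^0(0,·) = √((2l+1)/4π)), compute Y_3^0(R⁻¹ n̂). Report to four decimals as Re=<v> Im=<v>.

Re=-0.3241 Im=0.0000

Need the full column D^3_{m',0} for m'=−3..3 at α=2.2269, β=1.3030, γ=4.2172.
cos(β/2)=0.795175, sin(β/2)=0.606380
d^3_{-3,0}: single k=3 term ⇒ +0.501346;  D = +0.462254+0.194085i
d^3_{-2,0}: k∈[2..3] ⇒ +0.805195 -0.468236 = +0.336959;  D = -0.086166-0.325756i
d^3_{-1,0}: k∈[1..3] ⇒ +0.667804 -1.165023 +0.225828 = -0.271391;  D = +0.165558-0.215043i
d^3_{0,0}: k∈[0..3] ⇒ +0.252800 -1.323071 +0.769391 -0.049713 = -0.350593;  D = -0.350593+0.000000i
d^3_{1,0}: k∈[0..2] ⇒ -0.667804 +1.165023 -0.225828 = +0.271391;  D = -0.165558-0.215043i
d^3_{2,0}: k∈[0..1] ⇒ +0.805195 -0.468236 = +0.336959;  D = -0.086166+0.325756i
d^3_{3,0}: single k=0 term ⇒ -0.501346;  D = -0.462254+0.194085i
Y_3^{m'}(θ=0.3283,φ=1.0984) and Σ D·Y over m':
  (+0.4623+0.1941i)·(-0.0138+0.0021i)  (-0.0862-0.3258i)·(-0.0589-0.0815i)  (+0.1656-0.2150i)·(+0.1650-0.3229i)  (-0.3506+0.0000i)·(+0.5229+0.0000i)  (-0.1656-0.2150i)·(-0.1650-0.3229i)  (-0.0862+0.3258i)·(-0.0589+0.0815i)  (-0.4623+0.1941i)·(+0.0138+0.0021i)
Y_3^0(R⁻¹ n̂) = -0.324118+0.000000i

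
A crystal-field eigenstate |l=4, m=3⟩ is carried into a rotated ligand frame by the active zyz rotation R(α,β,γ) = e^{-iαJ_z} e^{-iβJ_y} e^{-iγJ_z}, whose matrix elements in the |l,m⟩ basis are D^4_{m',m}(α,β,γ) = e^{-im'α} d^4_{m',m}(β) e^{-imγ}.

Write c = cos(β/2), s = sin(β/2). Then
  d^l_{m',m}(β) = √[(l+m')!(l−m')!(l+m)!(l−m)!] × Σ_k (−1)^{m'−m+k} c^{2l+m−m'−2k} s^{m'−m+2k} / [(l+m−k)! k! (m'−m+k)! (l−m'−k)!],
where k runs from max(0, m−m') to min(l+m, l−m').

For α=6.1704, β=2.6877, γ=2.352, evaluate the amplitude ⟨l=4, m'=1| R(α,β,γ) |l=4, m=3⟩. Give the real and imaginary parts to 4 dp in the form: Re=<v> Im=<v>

Split into d^4_{1,3}(β=2.6877) × two z-phases.
c=cos(2.687700/2)=0.225003, s=sin(2.687700/2)=0.974358; N=√[120·6·5040·1]=1904.940944
The bounds max(0,m−m')=2 and min(l+m,l−m')=3 give 2 terms
  k=2: (−1)^0·1904.9409/(240)·0.2250^6·0.9744^2 = +0.000978
  k=3: (−1)^1·1904.9409/(144)·0.2250^4·0.9744^4 = -0.030560
d^4_{1,3}(2.6877) = +0.000978 -0.030560 = -0.029582
D = (+0.993646+0.112546i)·(-0.029582)·(+0.715948-0.698153i) = -0.023369+0.018138i

Re=-0.0234 Im=0.0181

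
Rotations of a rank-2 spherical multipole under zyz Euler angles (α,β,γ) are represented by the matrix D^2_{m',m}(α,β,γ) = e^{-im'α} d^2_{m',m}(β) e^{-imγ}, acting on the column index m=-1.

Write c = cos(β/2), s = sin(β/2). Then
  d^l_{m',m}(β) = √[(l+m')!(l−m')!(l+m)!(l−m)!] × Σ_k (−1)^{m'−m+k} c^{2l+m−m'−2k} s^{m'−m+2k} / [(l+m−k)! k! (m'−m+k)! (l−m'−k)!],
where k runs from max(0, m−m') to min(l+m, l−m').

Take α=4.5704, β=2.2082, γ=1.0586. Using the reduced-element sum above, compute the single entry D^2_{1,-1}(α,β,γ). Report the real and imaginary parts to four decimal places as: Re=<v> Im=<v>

Re=0.1414 Im=-0.0549

First d^2_{1,-1}(β=2.2082), then the phase factors e^{-i(1)α} and e^{-i(-1)γ}:
c=cos(2.208200/2)=0.449938, s=sin(2.208200/2)=0.893060; N=√[6·1·1·6]=6.000000
k∈{0,1} keeps every argument non-negative
  k=0: (−1)^2·6.0000/(2)·0.4499^2·0.8931^2 = +0.484382
  k=1: (−1)^3·6.0000/(6)·0.4499^0·0.8931^4 = -0.636095
d^2_{1,-1}(2.2082) = +0.484382 -0.636095 = -0.151712
Attach z-rotation phases: D = e^{-i(1)(4.5704)}·(-0.151712)·e^{-i(-1)(1.0586)} = +0.141434-0.054891i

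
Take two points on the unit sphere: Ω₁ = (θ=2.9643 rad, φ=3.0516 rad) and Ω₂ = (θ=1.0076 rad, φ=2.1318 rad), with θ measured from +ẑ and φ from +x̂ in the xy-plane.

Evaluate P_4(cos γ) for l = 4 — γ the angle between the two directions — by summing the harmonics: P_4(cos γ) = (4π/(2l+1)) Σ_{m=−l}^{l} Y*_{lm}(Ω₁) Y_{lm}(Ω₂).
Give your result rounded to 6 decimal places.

Addition theorem: P_4(cos γ) = (4π/9) Σ_m Y*_{lm}(Ω₁) Y_{lm}(Ω₂), m = −4…4:
  term(m=-4) = -0.000083-0.000050i   from Y*(Ω₁)=+0.000401-0.000151i, Y(Ω₂)=-0.141042-0.176854i
  term(m=-3) = +0.002533-0.001018i   from Y*(Ω₁)=+0.006514-0.001803i, Y(Ω₂)=+0.401445-0.045238i
  term(m=-2) = -0.003804+0.013808i   from Y*(Ω₁)=+0.059194-0.010771i, Y(Ω₂)=-0.103280+0.214470i
  term(m=-1) = +0.040391+0.053022i   from Y*(Ω₁)=+0.309374-0.027917i, Y(Ω₂)=+0.114162+0.181685i
  term(m=+0) = -0.205719+0.000000i   from Y*(Ω₁)=+0.718249-0.000000i, Y(Ω₂)=-0.286417+0.000000i
  term(m=+1) = +0.040391-0.053022i   from Y*(Ω₁)=-0.309374-0.027917i, Y(Ω₂)=-0.114162+0.181685i
  term(m=+2) = -0.003804-0.013808i   from Y*(Ω₁)=+0.059194+0.010771i, Y(Ω₂)=-0.103280-0.214470i
  term(m=+3) = +0.002533+0.001018i   from Y*(Ω₁)=-0.006514-0.001803i, Y(Ω₂)=-0.401445-0.045238i
  term(m=+4) = -0.000083+0.000050i   from Y*(Ω₁)=+0.000401+0.000151i, Y(Ω₂)=-0.141042+0.176854i
Σ over m = -0.127644+0.000000i; ×(4π/9) → -0.178225+0.000000i. Real part: -0.178225

-0.178225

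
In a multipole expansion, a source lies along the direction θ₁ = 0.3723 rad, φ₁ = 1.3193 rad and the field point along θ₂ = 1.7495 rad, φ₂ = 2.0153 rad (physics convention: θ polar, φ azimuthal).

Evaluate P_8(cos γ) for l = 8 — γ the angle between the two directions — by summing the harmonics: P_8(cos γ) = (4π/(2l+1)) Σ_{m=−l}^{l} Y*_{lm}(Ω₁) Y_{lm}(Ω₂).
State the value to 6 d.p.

0.163724

Term-by-term m-sum for l=8 (normalisation 4π/17 = 0.739198):
  m=-8: Y*=-0.00007 - 0.00014j  Y=-0.41493 + 0.18254j  product 0.00005 + 0.00005j
  m=-7: Y*=-0.00159 + 0.00031j  Y=-0.00985 + 0.32738j  product -0.00008 - 0.00052j
  m=-6: Y*=-0.00065 + 0.01046j  Y=-0.15996 - 0.08218j  product 0.00096 - 0.00162j
  m=-5: Y*=0.04596 + 0.01489j  Y=-0.26789 + 0.20438j  product -0.01536 + 0.00540j
  m=-4: Y*=0.08679 - 0.13697j  Y=-0.01589 - 0.07556j  product -0.01173 - 0.00438j
  m=-3: Y*=-0.26292 - 0.27970j  Y=-0.31890 - 0.07712j  product 0.06227 + 0.10947j
  m=-2: Y*=-0.50062 + 0.27544j  Y=0.01881 - 0.02318j  product -0.00303 + 0.01678j
  m=-1: Y*=0.08132 + 0.31651j  Y=-0.13810 - 0.28995j  product 0.08054 - 0.06729j
  m=+0: Y*=-0.36616 + 0.00000j  Y=0.01576 + 0.00000j  product -0.00577 + 0.00000j
  m=+1: Y*=-0.08132 + 0.31651j  Y=0.13810 - 0.28995j  product 0.08054 + 0.06729j
  m=+2: Y*=-0.50062 - 0.27544j  Y=0.01881 + 0.02318j  product -0.00303 - 0.01678j
  m=+3: Y*=0.26292 - 0.27970j  Y=0.31890 - 0.07712j  product 0.06227 - 0.10947j
  m=+4: Y*=0.08679 + 0.13697j  Y=-0.01589 + 0.07556j  product -0.01173 + 0.00438j
  m=+5: Y*=-0.04596 + 0.01489j  Y=0.26789 + 0.20438j  product -0.01536 - 0.00540j
  m=+6: Y*=-0.00065 - 0.01046j  Y=-0.15996 + 0.08218j  product 0.00096 + 0.00162j
  m=+7: Y*=0.00159 + 0.00031j  Y=0.00985 + 0.32738j  product -0.00008 + 0.00052j
  m=+8: Y*=-0.00007 + 0.00014j  Y=-0.41493 - 0.18254j  product 0.00005 - 0.00005j
Σ over m = 0.22149 + 0.00000j; ×(4π/17) → 0.16372 + 0.00000j. Real part: 0.163724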